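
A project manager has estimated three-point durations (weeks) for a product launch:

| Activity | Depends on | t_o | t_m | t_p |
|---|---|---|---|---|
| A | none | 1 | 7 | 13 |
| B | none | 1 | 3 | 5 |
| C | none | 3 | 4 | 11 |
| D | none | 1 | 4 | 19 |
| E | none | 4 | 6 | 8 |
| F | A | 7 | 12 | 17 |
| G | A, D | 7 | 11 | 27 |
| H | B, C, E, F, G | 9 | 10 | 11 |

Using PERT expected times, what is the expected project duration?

30 weeks

te_A = (1 + 4·7 + 13)/6 = 42/6 = 7
te_B = (1 + 4·3 + 5)/6 = 18/6 = 3
te_C = (3 + 4·4 + 11)/6 = 30/6 = 5
te_D = (1 + 4·4 + 19)/6 = 36/6 = 6
te_E = (4 + 4·6 + 8)/6 = 36/6 = 6
te_F = (7 + 4·12 + 17)/6 = 72/6 = 12
te_G = (7 + 4·11 + 27)/6 = 78/6 = 13
te_H = (9 + 4·10 + 11)/6 = 60/6 = 10

Forward pass:
ES_A = 0; EF_A = 7
ES_B = 0; EF_B = 3
ES_C = 0; EF_C = 5
ES_D = 0; EF_D = 6
ES_E = 0; EF_E = 6
ES_F = 7; EF_F = 7+12 = 19
ES_G = max(EF_A=7, EF_D=6) = 7; EF_G = 7+13 = 20
ES_H = max(EF_B=3, EF_C=5, EF_E=6, EF_F=19, EF_G=20) = 20; EF_H = 20+10 = 30
Expected project duration μ = 30 weeks. Critical path: A → G → H.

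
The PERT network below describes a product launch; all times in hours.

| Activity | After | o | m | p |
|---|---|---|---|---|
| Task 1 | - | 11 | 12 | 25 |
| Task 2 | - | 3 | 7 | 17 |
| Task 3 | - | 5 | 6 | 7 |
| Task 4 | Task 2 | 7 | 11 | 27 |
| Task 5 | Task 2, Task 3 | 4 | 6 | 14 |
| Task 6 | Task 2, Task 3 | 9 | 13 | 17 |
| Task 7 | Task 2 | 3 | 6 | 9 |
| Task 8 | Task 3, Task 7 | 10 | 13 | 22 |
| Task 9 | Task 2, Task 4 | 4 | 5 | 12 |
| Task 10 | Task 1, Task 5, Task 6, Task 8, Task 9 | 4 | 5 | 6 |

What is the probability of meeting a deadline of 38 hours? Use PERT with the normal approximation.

0.938

te_Task 1 = (11 + 4·12 + 25)/6 = 84/6 = 14; σ²_Task 1 = ((25−11)/6)² = 5.444
te_Task 2 = (3 + 4·7 + 17)/6 = 48/6 = 8; σ²_Task 2 = ((17−3)/6)² = 5.444
te_Task 3 = (5 + 4·6 + 7)/6 = 36/6 = 6; σ²_Task 3 = ((7−5)/6)² = 0.111
te_Task 4 = (7 + 4·11 + 27)/6 = 78/6 = 13; σ²_Task 4 = ((27−7)/6)² = 11.111
te_Task 5 = (4 + 4·6 + 14)/6 = 42/6 = 7; σ²_Task 5 = ((14−4)/6)² = 2.778
te_Task 6 = (9 + 4·13 + 17)/6 = 78/6 = 13; σ²_Task 6 = ((17−9)/6)² = 1.778
te_Task 7 = (3 + 4·6 + 9)/6 = 36/6 = 6; σ²_Task 7 = ((9−3)/6)² = 1.000
te_Task 8 = (10 + 4·13 + 22)/6 = 84/6 = 14; σ²_Task 8 = ((22−10)/6)² = 4.000
te_Task 9 = (4 + 4·5 + 12)/6 = 36/6 = 6; σ²_Task 9 = ((12−4)/6)² = 1.778
te_Task 10 = (4 + 4·5 + 6)/6 = 30/6 = 5; σ²_Task 10 = ((6−4)/6)² = 0.111

Forward pass:
ES_Task 1 = 0; EF_Task 1 = 14
ES_Task 2 = 0; EF_Task 2 = 8
ES_Task 3 = 0; EF_Task 3 = 6
ES_Task 4 = 8; EF_Task 4 = 8+13 = 21
ES_Task 5 = max(EF_Task 2=8, EF_Task 3=6) = 8; EF_Task 5 = 8+7 = 15
ES_Task 6 = max(EF_Task 2=8, EF_Task 3=6) = 8; EF_Task 6 = 8+13 = 21
ES_Task 7 = 8; EF_Task 7 = 8+6 = 14
ES_Task 8 = max(EF_Task 3=6, EF_Task 7=14) = 14; EF_Task 8 = 14+14 = 28
ES_Task 9 = max(EF_Task 2=8, EF_Task 4=21) = 21; EF_Task 9 = 21+6 = 27
ES_Task 10 = max(EF_Task 1=14, EF_Task 5=15, EF_Task 6=21, EF_Task 8=28, EF_Task 9=27) = 28; EF_Task 10 = 28+5 = 33
Expected project duration μ = 33 hours. Critical path: Task 2 → Task 7 → Task 8 → Task 10.

Variance along critical path = 5.444 + 1.000 + 4.000 + 0.111 = 10.556; σ = √10.556 = 3.249 hours.
Z = (38 − 33) / 3.249 = 1.539
P(T ≤ 38) = Φ(1.539) ≈ 0.938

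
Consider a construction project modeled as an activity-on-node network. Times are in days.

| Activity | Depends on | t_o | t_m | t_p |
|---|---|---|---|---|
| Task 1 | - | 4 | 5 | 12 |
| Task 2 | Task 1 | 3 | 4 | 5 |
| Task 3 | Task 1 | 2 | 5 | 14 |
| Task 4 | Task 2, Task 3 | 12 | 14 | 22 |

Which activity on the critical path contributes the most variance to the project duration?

te_Task 1 = (4 + 4·5 + 12)/6 = 36/6 = 6; σ²_Task 1 = ((12−4)/6)² = 1.778
te_Task 2 = (3 + 4·4 + 5)/6 = 24/6 = 4; σ²_Task 2 = ((5−3)/6)² = 0.111
te_Task 3 = (2 + 4·5 + 14)/6 = 36/6 = 6; σ²_Task 3 = ((14−2)/6)² = 4.000
te_Task 4 = (12 + 4·14 + 22)/6 = 90/6 = 15; σ²_Task 4 = ((22−12)/6)² = 2.778

Forward pass:
ES_Task 1 = 0; EF_Task 1 = 6
ES_Task 2 = 6; EF_Task 2 = 6+4 = 10
ES_Task 3 = 6; EF_Task 3 = 6+6 = 12
ES_Task 4 = max(EF_Task 2=10, EF_Task 3=12) = 12; EF_Task 4 = 12+15 = 27
Expected project duration μ = 27 days. Critical path: Task 1 → Task 3 → Task 4.

Variances on critical path: σ²_Task 1=1.778, σ²_Task 3=4.000, σ²_Task 4=2.778.
Largest is σ²_Task 3 = 4.000.

Task 3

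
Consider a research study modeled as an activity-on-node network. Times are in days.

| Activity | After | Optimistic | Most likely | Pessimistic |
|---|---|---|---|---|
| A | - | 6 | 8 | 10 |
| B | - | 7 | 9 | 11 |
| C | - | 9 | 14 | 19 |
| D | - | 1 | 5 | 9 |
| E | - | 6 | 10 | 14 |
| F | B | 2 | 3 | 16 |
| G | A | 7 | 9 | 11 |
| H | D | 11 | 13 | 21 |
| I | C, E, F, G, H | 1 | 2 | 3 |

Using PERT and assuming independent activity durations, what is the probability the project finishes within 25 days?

te_A = (6 + 4·8 + 10)/6 = 48/6 = 8; σ²_A = ((10−6)/6)² = 0.444
te_B = (7 + 4·9 + 11)/6 = 54/6 = 9; σ²_B = ((11−7)/6)² = 0.444
te_C = (9 + 4·14 + 19)/6 = 84/6 = 14; σ²_C = ((19−9)/6)² = 2.778
te_D = (1 + 4·5 + 9)/6 = 30/6 = 5; σ²_D = ((9−1)/6)² = 1.778
te_E = (6 + 4·10 + 14)/6 = 60/6 = 10; σ²_E = ((14−6)/6)² = 1.778
te_F = (2 + 4·3 + 16)/6 = 30/6 = 5; σ²_F = ((16−2)/6)² = 5.444
te_G = (7 + 4·9 + 11)/6 = 54/6 = 9; σ²_G = ((11−7)/6)² = 0.444
te_H = (11 + 4·13 + 21)/6 = 84/6 = 14; σ²_H = ((21−11)/6)² = 2.778
te_I = (1 + 4·2 + 3)/6 = 12/6 = 2; σ²_I = ((3−1)/6)² = 0.111

Forward pass:
ES_A = 0; EF_A = 8
ES_B = 0; EF_B = 9
ES_C = 0; EF_C = 14
ES_D = 0; EF_D = 5
ES_E = 0; EF_E = 10
ES_F = 9; EF_F = 9+5 = 14
ES_G = 8; EF_G = 8+9 = 17
ES_H = 5; EF_H = 5+14 = 19
ES_I = max(EF_C=14, EF_E=10, EF_F=14, EF_G=17, EF_H=19) = 19; EF_I = 19+2 = 21
Expected project duration μ = 21 days. Critical path: D → H → I.

Variance along critical path = 1.778 + 2.778 + 0.111 = 4.667; σ = √4.667 = 2.160 days.
Z = (25 − 21) / 2.160 = 1.852
P(T ≤ 25) = Φ(1.852) ≈ 0.968

0.968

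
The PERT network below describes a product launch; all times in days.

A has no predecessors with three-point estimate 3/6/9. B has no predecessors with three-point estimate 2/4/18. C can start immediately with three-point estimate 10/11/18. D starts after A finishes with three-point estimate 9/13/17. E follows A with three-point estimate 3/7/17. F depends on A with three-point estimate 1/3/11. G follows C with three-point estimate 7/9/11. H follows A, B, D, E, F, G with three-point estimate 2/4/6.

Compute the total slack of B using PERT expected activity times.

te_A = (3 + 4·6 + 9)/6 = 36/6 = 6
te_B = (2 + 4·4 + 18)/6 = 36/6 = 6
te_C = (10 + 4·11 + 18)/6 = 72/6 = 12
te_D = (9 + 4·13 + 17)/6 = 78/6 = 13
te_E = (3 + 4·7 + 17)/6 = 48/6 = 8
te_F = (1 + 4·3 + 11)/6 = 24/6 = 4
te_G = (7 + 4·9 + 11)/6 = 54/6 = 9
te_H = (2 + 4·4 + 6)/6 = 24/6 = 4

Forward pass:
ES_A = 0; EF_A = 6
ES_B = 0; EF_B = 6
ES_C = 0; EF_C = 12
ES_D = 6; EF_D = 6+13 = 19
ES_E = 6; EF_E = 6+8 = 14
ES_F = 6; EF_F = 6+4 = 10
ES_G = 12; EF_G = 12+9 = 21
ES_H = max(EF_A=6, EF_B=6, EF_D=19, EF_E=14, EF_F=10, EF_G=21) = 21; EF_H = 21+4 = 25
Expected project duration μ = 25 days. Critical path: C → G → H.

Backward pass:
LF_H = 25; LS_H = 25−4 = 21
LF_G = LS_H = 21; LS_G = 21−9 = 12
LF_F = LS_H = 21; LS_F = 21−4 = 17
LF_E = LS_H = 21; LS_E = 21−8 = 13
LF_D = LS_H = 21; LS_D = 21−13 = 8
LF_C = LS_G = 12; LS_C = 12−12 = 0
LF_B = LS_H = 21; LS_B = 21−6 = 15
LF_A = min(LS_D=8, LS_E=13, LS_F=17, LS_H=21) = 8; LS_A = 8−6 = 2
Slack_B = LS_B − ES_B = 15 − 0 = 15

15 days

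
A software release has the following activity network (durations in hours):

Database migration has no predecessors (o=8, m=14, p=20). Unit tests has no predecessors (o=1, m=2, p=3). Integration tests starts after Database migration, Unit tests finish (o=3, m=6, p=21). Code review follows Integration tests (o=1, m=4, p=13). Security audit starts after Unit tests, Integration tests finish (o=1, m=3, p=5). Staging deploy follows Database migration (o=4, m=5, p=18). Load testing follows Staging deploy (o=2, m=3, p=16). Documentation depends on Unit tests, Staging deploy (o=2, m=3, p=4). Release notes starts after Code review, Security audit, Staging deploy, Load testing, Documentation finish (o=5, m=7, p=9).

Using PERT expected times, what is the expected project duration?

te_Database migration = (8 + 4·14 + 20)/6 = 84/6 = 14
te_Unit tests = (1 + 4·2 + 3)/6 = 12/6 = 2
te_Integration tests = (3 + 4·6 + 21)/6 = 48/6 = 8
te_Code review = (1 + 4·4 + 13)/6 = 30/6 = 5
te_Security audit = (1 + 4·3 + 5)/6 = 18/6 = 3
te_Staging deploy = (4 + 4·5 + 18)/6 = 42/6 = 7
te_Load testing = (2 + 4·3 + 16)/6 = 30/6 = 5
te_Documentation = (2 + 4·3 + 4)/6 = 18/6 = 3
te_Release notes = (5 + 4·7 + 9)/6 = 42/6 = 7

Forward pass:
ES_Database migration = 0; EF_Database migration = 14
ES_Unit tests = 0; EF_Unit tests = 2
ES_Integration tests = max(EF_Database migration=14, EF_Unit tests=2) = 14; EF_Integration tests = 14+8 = 22
ES_Code review = 22; EF_Code review = 22+5 = 27
ES_Security audit = max(EF_Unit tests=2, EF_Integration tests=22) = 22; EF_Security audit = 22+3 = 25
ES_Staging deploy = 14; EF_Staging deploy = 14+7 = 21
ES_Load testing = 21; EF_Load testing = 21+5 = 26
ES_Documentation = max(EF_Unit tests=2, EF_Staging deploy=21) = 21; EF_Documentation = 21+3 = 24
ES_Release notes = max(EF_Code review=27, EF_Security audit=25, EF_Staging deploy=21, EF_Load testing=26, EF_Documentation=24) = 27; EF_Release notes = 27+7 = 34
Expected project duration μ = 34 hours. Critical path: Database migration → Integration tests → Code review → Release notes.

34 hours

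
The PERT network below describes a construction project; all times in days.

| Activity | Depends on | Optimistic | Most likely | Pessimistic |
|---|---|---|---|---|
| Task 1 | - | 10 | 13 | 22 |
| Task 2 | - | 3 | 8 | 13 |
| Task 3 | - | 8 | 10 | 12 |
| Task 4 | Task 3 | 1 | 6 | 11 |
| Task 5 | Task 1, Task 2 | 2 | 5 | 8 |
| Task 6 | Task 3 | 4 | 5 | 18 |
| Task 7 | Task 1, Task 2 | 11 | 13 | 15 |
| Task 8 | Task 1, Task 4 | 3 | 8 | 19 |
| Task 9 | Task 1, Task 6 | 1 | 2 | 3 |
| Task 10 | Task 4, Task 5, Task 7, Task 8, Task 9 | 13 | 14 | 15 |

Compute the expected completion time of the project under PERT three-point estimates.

te_Task 1 = (10 + 4·13 + 22)/6 = 84/6 = 14
te_Task 2 = (3 + 4·8 + 13)/6 = 48/6 = 8
te_Task 3 = (8 + 4·10 + 12)/6 = 60/6 = 10
te_Task 4 = (1 + 4·6 + 11)/6 = 36/6 = 6
te_Task 5 = (2 + 4·5 + 8)/6 = 30/6 = 5
te_Task 6 = (4 + 4·5 + 18)/6 = 42/6 = 7
te_Task 7 = (11 + 4·13 + 15)/6 = 78/6 = 13
te_Task 8 = (3 + 4·8 + 19)/6 = 54/6 = 9
te_Task 9 = (1 + 4·2 + 3)/6 = 12/6 = 2
te_Task 10 = (13 + 4·14 + 15)/6 = 84/6 = 14

Forward pass:
ES_Task 1 = 0; EF_Task 1 = 14
ES_Task 2 = 0; EF_Task 2 = 8
ES_Task 3 = 0; EF_Task 3 = 10
ES_Task 4 = 10; EF_Task 4 = 10+6 = 16
ES_Task 5 = max(EF_Task 1=14, EF_Task 2=8) = 14; EF_Task 5 = 14+5 = 19
ES_Task 6 = 10; EF_Task 6 = 10+7 = 17
ES_Task 7 = max(EF_Task 1=14, EF_Task 2=8) = 14; EF_Task 7 = 14+13 = 27
ES_Task 8 = max(EF_Task 1=14, EF_Task 4=16) = 16; EF_Task 8 = 16+9 = 25
ES_Task 9 = max(EF_Task 1=14, EF_Task 6=17) = 17; EF_Task 9 = 17+2 = 19
ES_Task 10 = max(EF_Task 4=16, EF_Task 5=19, EF_Task 7=27, EF_Task 8=25, EF_Task 9=19) = 27; EF_Task 10 = 27+14 = 41
Expected project duration μ = 41 days. Critical path: Task 1 → Task 7 → Task 10.

41 days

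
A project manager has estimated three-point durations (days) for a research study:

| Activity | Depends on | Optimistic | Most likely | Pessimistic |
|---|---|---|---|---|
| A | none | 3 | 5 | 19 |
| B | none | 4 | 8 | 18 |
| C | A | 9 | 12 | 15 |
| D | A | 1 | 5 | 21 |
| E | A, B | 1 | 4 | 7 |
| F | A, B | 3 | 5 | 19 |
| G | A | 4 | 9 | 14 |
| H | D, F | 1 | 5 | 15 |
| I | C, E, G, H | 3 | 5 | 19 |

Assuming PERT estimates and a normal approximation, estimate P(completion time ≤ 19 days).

te_A = (3 + 4·5 + 19)/6 = 42/6 = 7; σ²_A = ((19−3)/6)² = 7.111
te_B = (4 + 4·8 + 18)/6 = 54/6 = 9; σ²_B = ((18−4)/6)² = 5.444
te_C = (9 + 4·12 + 15)/6 = 72/6 = 12; σ²_C = ((15−9)/6)² = 1.000
te_D = (1 + 4·5 + 21)/6 = 42/6 = 7; σ²_D = ((21−1)/6)² = 11.111
te_E = (1 + 4·4 + 7)/6 = 24/6 = 4; σ²_E = ((7−1)/6)² = 1.000
te_F = (3 + 4·5 + 19)/6 = 42/6 = 7; σ²_F = ((19−3)/6)² = 7.111
te_G = (4 + 4·9 + 14)/6 = 54/6 = 9; σ²_G = ((14−4)/6)² = 2.778
te_H = (1 + 4·5 + 15)/6 = 36/6 = 6; σ²_H = ((15−1)/6)² = 5.444
te_I = (3 + 4·5 + 19)/6 = 42/6 = 7; σ²_I = ((19−3)/6)² = 7.111

Forward pass:
ES_A = 0; EF_A = 7
ES_B = 0; EF_B = 9
ES_C = 7; EF_C = 7+12 = 19
ES_D = 7; EF_D = 7+7 = 14
ES_E = max(EF_A=7, EF_B=9) = 9; EF_E = 9+4 = 13
ES_F = max(EF_A=7, EF_B=9) = 9; EF_F = 9+7 = 16
ES_G = 7; EF_G = 7+9 = 16
ES_H = max(EF_D=14, EF_F=16) = 16; EF_H = 16+6 = 22
ES_I = max(EF_C=19, EF_E=13, EF_G=16, EF_H=22) = 22; EF_I = 22+7 = 29
Expected project duration μ = 29 days. Critical path: B → F → H → I.

Variance along critical path = 5.444 + 7.111 + 5.444 + 7.111 = 25.111; σ = √25.111 = 5.011 days.
Z = (19 − 29) / 5.011 = -1.996
P(T ≤ 19) = Φ(-1.996) ≈ 0.023

0.023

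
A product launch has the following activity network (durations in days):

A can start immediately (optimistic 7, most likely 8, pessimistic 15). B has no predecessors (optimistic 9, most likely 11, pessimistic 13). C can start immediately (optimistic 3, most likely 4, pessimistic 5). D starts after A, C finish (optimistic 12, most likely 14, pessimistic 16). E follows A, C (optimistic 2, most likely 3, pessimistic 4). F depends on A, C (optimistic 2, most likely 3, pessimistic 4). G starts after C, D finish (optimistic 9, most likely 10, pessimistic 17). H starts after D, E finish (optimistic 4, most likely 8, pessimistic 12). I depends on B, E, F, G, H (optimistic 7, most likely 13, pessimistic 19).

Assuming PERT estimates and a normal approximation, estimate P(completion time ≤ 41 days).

0.017

te_A = (7 + 4·8 + 15)/6 = 54/6 = 9; σ²_A = ((15−7)/6)² = 1.778
te_B = (9 + 4·11 + 13)/6 = 66/6 = 11; σ²_B = ((13−9)/6)² = 0.444
te_C = (3 + 4·4 + 5)/6 = 24/6 = 4; σ²_C = ((5−3)/6)² = 0.111
te_D = (12 + 4·14 + 16)/6 = 84/6 = 14; σ²_D = ((16−12)/6)² = 0.444
te_E = (2 + 4·3 + 4)/6 = 18/6 = 3; σ²_E = ((4−2)/6)² = 0.111
te_F = (2 + 4·3 + 4)/6 = 18/6 = 3; σ²_F = ((4−2)/6)² = 0.111
te_G = (9 + 4·10 + 17)/6 = 66/6 = 11; σ²_G = ((17−9)/6)² = 1.778
te_H = (4 + 4·8 + 12)/6 = 48/6 = 8; σ²_H = ((12−4)/6)² = 1.778
te_I = (7 + 4·13 + 19)/6 = 78/6 = 13; σ²_I = ((19−7)/6)² = 4.000

Forward pass:
ES_A = 0; EF_A = 9
ES_B = 0; EF_B = 11
ES_C = 0; EF_C = 4
ES_D = max(EF_A=9, EF_C=4) = 9; EF_D = 9+14 = 23
ES_E = max(EF_A=9, EF_C=4) = 9; EF_E = 9+3 = 12
ES_F = max(EF_A=9, EF_C=4) = 9; EF_F = 9+3 = 12
ES_G = max(EF_C=4, EF_D=23) = 23; EF_G = 23+11 = 34
ES_H = max(EF_D=23, EF_E=12) = 23; EF_H = 23+8 = 31
ES_I = max(EF_B=11, EF_E=12, EF_F=12, EF_G=34, EF_H=31) = 34; EF_I = 34+13 = 47
Expected project duration μ = 47 days. Critical path: A → D → G → I.

Variance along critical path = 1.778 + 0.444 + 1.778 + 4.000 = 8.000; σ = √8.000 = 2.828 days.
Z = (41 − 47) / 2.828 = -2.121
P(T ≤ 41) = Φ(-2.121) ≈ 0.017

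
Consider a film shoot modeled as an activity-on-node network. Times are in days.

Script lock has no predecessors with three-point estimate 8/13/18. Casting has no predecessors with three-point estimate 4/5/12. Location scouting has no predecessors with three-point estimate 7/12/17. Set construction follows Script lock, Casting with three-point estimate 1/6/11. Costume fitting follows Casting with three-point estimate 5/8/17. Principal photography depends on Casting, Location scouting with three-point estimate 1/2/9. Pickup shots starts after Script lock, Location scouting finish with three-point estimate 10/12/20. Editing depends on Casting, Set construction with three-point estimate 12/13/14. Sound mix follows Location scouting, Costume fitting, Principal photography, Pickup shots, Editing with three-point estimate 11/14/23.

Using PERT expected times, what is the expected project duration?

47 days

te_Script lock = (8 + 4·13 + 18)/6 = 78/6 = 13
te_Casting = (4 + 4·5 + 12)/6 = 36/6 = 6
te_Location scouting = (7 + 4·12 + 17)/6 = 72/6 = 12
te_Set construction = (1 + 4·6 + 11)/6 = 36/6 = 6
te_Costume fitting = (5 + 4·8 + 17)/6 = 54/6 = 9
te_Principal photography = (1 + 4·2 + 9)/6 = 18/6 = 3
te_Pickup shots = (10 + 4·12 + 20)/6 = 78/6 = 13
te_Editing = (12 + 4·13 + 14)/6 = 78/6 = 13
te_Sound mix = (11 + 4·14 + 23)/6 = 90/6 = 15

Forward pass:
ES_Script lock = 0; EF_Script lock = 13
ES_Casting = 0; EF_Casting = 6
ES_Location scouting = 0; EF_Location scouting = 12
ES_Set construction = max(EF_Script lock=13, EF_Casting=6) = 13; EF_Set construction = 13+6 = 19
ES_Costume fitting = 6; EF_Costume fitting = 6+9 = 15
ES_Principal photography = max(EF_Casting=6, EF_Location scouting=12) = 12; EF_Principal photography = 12+3 = 15
ES_Pickup shots = max(EF_Script lock=13, EF_Location scouting=12) = 13; EF_Pickup shots = 13+13 = 26
ES_Editing = max(EF_Casting=6, EF_Set construction=19) = 19; EF_Editing = 19+13 = 32
ES_Sound mix = max(EF_Location scouting=12, EF_Costume fitting=15, EF_Principal photography=15, EF_Pickup shots=26, EF_Editing=32) = 32; EF_Sound mix = 32+15 = 47
Expected project duration μ = 47 days. Critical path: Script lock → Set construction → Editing → Sound mix.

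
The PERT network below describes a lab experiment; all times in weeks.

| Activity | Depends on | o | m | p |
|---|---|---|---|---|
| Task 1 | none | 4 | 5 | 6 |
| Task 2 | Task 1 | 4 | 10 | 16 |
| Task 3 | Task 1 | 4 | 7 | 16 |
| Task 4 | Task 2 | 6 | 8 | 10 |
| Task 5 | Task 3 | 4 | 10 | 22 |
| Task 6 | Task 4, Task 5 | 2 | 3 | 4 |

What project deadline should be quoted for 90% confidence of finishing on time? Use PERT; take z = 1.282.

te_Task 1 = (4 + 4·5 + 6)/6 = 30/6 = 5; σ²_Task 1 = ((6−4)/6)² = 0.111
te_Task 2 = (4 + 4·10 + 16)/6 = 60/6 = 10; σ²_Task 2 = ((16−4)/6)² = 4.000
te_Task 3 = (4 + 4·7 + 16)/6 = 48/6 = 8; σ²_Task 3 = ((16−4)/6)² = 4.000
te_Task 4 = (6 + 4·8 + 10)/6 = 48/6 = 8; σ²_Task 4 = ((10−6)/6)² = 0.444
te_Task 5 = (4 + 4·10 + 22)/6 = 66/6 = 11; σ²_Task 5 = ((22−4)/6)² = 9.000
te_Task 6 = (2 + 4·3 + 4)/6 = 18/6 = 3; σ²_Task 6 = ((4−2)/6)² = 0.111

Forward pass:
ES_Task 1 = 0; EF_Task 1 = 5
ES_Task 2 = 5; EF_Task 2 = 5+10 = 15
ES_Task 3 = 5; EF_Task 3 = 5+8 = 13
ES_Task 4 = 15; EF_Task 4 = 15+8 = 23
ES_Task 5 = 13; EF_Task 5 = 13+11 = 24
ES_Task 6 = max(EF_Task 4=23, EF_Task 5=24) = 24; EF_Task 6 = 24+3 = 27
Expected project duration μ = 27 weeks. Critical path: Task 1 → Task 3 → Task 5 → Task 6.

Variance along critical path = 0.111 + 4.000 + 9.000 + 0.111 = 13.222; σ = 3.636 weeks.
D = μ + z·σ = 27 + 1.282·3.636 = 31.7 weeks

31.7 weeks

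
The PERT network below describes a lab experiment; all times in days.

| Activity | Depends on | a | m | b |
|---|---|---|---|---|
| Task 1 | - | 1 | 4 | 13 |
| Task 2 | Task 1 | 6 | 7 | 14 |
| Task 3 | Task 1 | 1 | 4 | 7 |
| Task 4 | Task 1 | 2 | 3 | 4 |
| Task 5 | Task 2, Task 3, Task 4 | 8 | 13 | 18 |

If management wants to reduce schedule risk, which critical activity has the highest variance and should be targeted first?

Task 1

te_Task 1 = (1 + 4·4 + 13)/6 = 30/6 = 5; σ²_Task 1 = ((13−1)/6)² = 4.000
te_Task 2 = (6 + 4·7 + 14)/6 = 48/6 = 8; σ²_Task 2 = ((14−6)/6)² = 1.778
te_Task 3 = (1 + 4·4 + 7)/6 = 24/6 = 4; σ²_Task 3 = ((7−1)/6)² = 1.000
te_Task 4 = (2 + 4·3 + 4)/6 = 18/6 = 3; σ²_Task 4 = ((4−2)/6)² = 0.111
te_Task 5 = (8 + 4·13 + 18)/6 = 78/6 = 13; σ²_Task 5 = ((18−8)/6)² = 2.778

Forward pass:
ES_Task 1 = 0; EF_Task 1 = 5
ES_Task 2 = 5; EF_Task 2 = 5+8 = 13
ES_Task 3 = 5; EF_Task 3 = 5+4 = 9
ES_Task 4 = 5; EF_Task 4 = 5+3 = 8
ES_Task 5 = max(EF_Task 2=13, EF_Task 3=9, EF_Task 4=8) = 13; EF_Task 5 = 13+13 = 26
Expected project duration μ = 26 days. Critical path: Task 1 → Task 2 → Task 5.

Variances on critical path: σ²_Task 1=4.000, σ²_Task 2=1.778, σ²_Task 5=2.778.
Largest is σ²_Task 1 = 4.000.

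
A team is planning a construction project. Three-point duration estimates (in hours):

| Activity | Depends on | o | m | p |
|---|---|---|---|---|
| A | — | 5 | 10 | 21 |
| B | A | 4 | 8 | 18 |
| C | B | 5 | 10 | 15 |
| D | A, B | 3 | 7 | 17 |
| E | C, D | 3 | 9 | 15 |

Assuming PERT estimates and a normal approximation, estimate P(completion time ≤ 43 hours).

te_A = (5 + 4·10 + 21)/6 = 66/6 = 11; σ²_A = ((21−5)/6)² = 7.111
te_B = (4 + 4·8 + 18)/6 = 54/6 = 9; σ²_B = ((18−4)/6)² = 5.444
te_C = (5 + 4·10 + 15)/6 = 60/6 = 10; σ²_C = ((15−5)/6)² = 2.778
te_D = (3 + 4·7 + 17)/6 = 48/6 = 8; σ²_D = ((17−3)/6)² = 5.444
te_E = (3 + 4·9 + 15)/6 = 54/6 = 9; σ²_E = ((15−3)/6)² = 4.000

Forward pass:
ES_A = 0; EF_A = 11
ES_B = 11; EF_B = 11+9 = 20
ES_C = 20; EF_C = 20+10 = 30
ES_D = max(EF_A=11, EF_B=20) = 20; EF_D = 20+8 = 28
ES_E = max(EF_C=30, EF_D=28) = 30; EF_E = 30+9 = 39
Expected project duration μ = 39 hours. Critical path: A → B → C → E.

Variance along critical path = 7.111 + 5.444 + 2.778 + 4.000 = 19.333; σ = √19.333 = 4.397 hours.
Z = (43 − 39) / 4.397 = 0.910
P(T ≤ 43) = Φ(0.910) ≈ 0.819

0.819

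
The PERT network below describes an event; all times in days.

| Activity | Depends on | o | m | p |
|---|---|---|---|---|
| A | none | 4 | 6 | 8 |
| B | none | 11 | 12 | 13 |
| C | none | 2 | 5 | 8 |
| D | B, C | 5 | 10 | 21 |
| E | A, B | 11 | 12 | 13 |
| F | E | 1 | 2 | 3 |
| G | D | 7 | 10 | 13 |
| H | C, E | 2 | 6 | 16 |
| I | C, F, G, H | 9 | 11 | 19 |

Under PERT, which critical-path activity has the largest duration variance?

D

te_A = (4 + 4·6 + 8)/6 = 36/6 = 6; σ²_A = ((8−4)/6)² = 0.444
te_B = (11 + 4·12 + 13)/6 = 72/6 = 12; σ²_B = ((13−11)/6)² = 0.111
te_C = (2 + 4·5 + 8)/6 = 30/6 = 5; σ²_C = ((8−2)/6)² = 1.000
te_D = (5 + 4·10 + 21)/6 = 66/6 = 11; σ²_D = ((21−5)/6)² = 7.111
te_E = (11 + 4·12 + 13)/6 = 72/6 = 12; σ²_E = ((13−11)/6)² = 0.111
te_F = (1 + 4·2 + 3)/6 = 12/6 = 2; σ²_F = ((3−1)/6)² = 0.111
te_G = (7 + 4·10 + 13)/6 = 60/6 = 10; σ²_G = ((13−7)/6)² = 1.000
te_H = (2 + 4·6 + 16)/6 = 42/6 = 7; σ²_H = ((16−2)/6)² = 5.444
te_I = (9 + 4·11 + 19)/6 = 72/6 = 12; σ²_I = ((19−9)/6)² = 2.778

Forward pass:
ES_A = 0; EF_A = 6
ES_B = 0; EF_B = 12
ES_C = 0; EF_C = 5
ES_D = max(EF_B=12, EF_C=5) = 12; EF_D = 12+11 = 23
ES_E = max(EF_A=6, EF_B=12) = 12; EF_E = 12+12 = 24
ES_F = 24; EF_F = 24+2 = 26
ES_G = 23; EF_G = 23+10 = 33
ES_H = max(EF_C=5, EF_E=24) = 24; EF_H = 24+7 = 31
ES_I = max(EF_C=5, EF_F=26, EF_G=33, EF_H=31) = 33; EF_I = 33+12 = 45
Expected project duration μ = 45 days. Critical path: B → D → G → I.

Variances on critical path: σ²_B=0.111, σ²_D=7.111, σ²_G=1.000, σ²_I=2.778.
Largest is σ²_D = 7.111.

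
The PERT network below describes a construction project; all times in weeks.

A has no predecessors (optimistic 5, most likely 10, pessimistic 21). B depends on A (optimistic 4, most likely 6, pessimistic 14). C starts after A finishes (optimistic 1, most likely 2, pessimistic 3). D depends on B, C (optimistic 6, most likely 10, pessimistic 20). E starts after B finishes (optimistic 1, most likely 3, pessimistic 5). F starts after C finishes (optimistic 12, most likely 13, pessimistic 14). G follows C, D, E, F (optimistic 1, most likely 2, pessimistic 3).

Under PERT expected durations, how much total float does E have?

8 weeks

te_A = (5 + 4·10 + 21)/6 = 66/6 = 11
te_B = (4 + 4·6 + 14)/6 = 42/6 = 7
te_C = (1 + 4·2 + 3)/6 = 12/6 = 2
te_D = (6 + 4·10 + 20)/6 = 66/6 = 11
te_E = (1 + 4·3 + 5)/6 = 18/6 = 3
te_F = (12 + 4·13 + 14)/6 = 78/6 = 13
te_G = (1 + 4·2 + 3)/6 = 12/6 = 2

Forward pass:
ES_A = 0; EF_A = 11
ES_B = 11; EF_B = 11+7 = 18
ES_C = 11; EF_C = 11+2 = 13
ES_D = max(EF_B=18, EF_C=13) = 18; EF_D = 18+11 = 29
ES_E = 18; EF_E = 18+3 = 21
ES_F = 13; EF_F = 13+13 = 26
ES_G = max(EF_C=13, EF_D=29, EF_E=21, EF_F=26) = 29; EF_G = 29+2 = 31
Expected project duration μ = 31 weeks. Critical path: A → B → D → G.

Backward pass:
LF_G = 31; LS_G = 31−2 = 29
LF_F = LS_G = 29; LS_F = 29−13 = 16
LF_E = LS_G = 29; LS_E = 29−3 = 26
LF_D = LS_G = 29; LS_D = 29−11 = 18
LF_C = min(LS_D=18, LS_F=16, LS_G=29) = 16; LS_C = 16−2 = 14
LF_B = min(LS_D=18, LS_E=26) = 18; LS_B = 18−7 = 11
LF_A = min(LS_B=11, LS_C=14) = 11; LS_A = 11−11 = 0
Slack_E = LS_E − ES_E = 26 − 18 = 8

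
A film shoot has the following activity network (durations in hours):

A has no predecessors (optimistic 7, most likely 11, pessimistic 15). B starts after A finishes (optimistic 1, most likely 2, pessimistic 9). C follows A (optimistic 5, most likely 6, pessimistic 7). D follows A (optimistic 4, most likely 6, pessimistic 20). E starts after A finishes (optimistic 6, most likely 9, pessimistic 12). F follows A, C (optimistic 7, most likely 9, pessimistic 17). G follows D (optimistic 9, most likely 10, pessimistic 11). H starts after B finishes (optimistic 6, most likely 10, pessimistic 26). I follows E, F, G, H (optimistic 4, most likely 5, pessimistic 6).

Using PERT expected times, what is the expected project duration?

34 hours

te_A = (7 + 4·11 + 15)/6 = 66/6 = 11
te_B = (1 + 4·2 + 9)/6 = 18/6 = 3
te_C = (5 + 4·6 + 7)/6 = 36/6 = 6
te_D = (4 + 4·6 + 20)/6 = 48/6 = 8
te_E = (6 + 4·9 + 12)/6 = 54/6 = 9
te_F = (7 + 4·9 + 17)/6 = 60/6 = 10
te_G = (9 + 4·10 + 11)/6 = 60/6 = 10
te_H = (6 + 4·10 + 26)/6 = 72/6 = 12
te_I = (4 + 4·5 + 6)/6 = 30/6 = 5

Forward pass:
ES_A = 0; EF_A = 11
ES_B = 11; EF_B = 11+3 = 14
ES_C = 11; EF_C = 11+6 = 17
ES_D = 11; EF_D = 11+8 = 19
ES_E = 11; EF_E = 11+9 = 20
ES_F = max(EF_A=11, EF_C=17) = 17; EF_F = 17+10 = 27
ES_G = 19; EF_G = 19+10 = 29
ES_H = 14; EF_H = 14+12 = 26
ES_I = max(EF_E=20, EF_F=27, EF_G=29, EF_H=26) = 29; EF_I = 29+5 = 34
Expected project duration μ = 34 hours. Critical path: A → D → G → I.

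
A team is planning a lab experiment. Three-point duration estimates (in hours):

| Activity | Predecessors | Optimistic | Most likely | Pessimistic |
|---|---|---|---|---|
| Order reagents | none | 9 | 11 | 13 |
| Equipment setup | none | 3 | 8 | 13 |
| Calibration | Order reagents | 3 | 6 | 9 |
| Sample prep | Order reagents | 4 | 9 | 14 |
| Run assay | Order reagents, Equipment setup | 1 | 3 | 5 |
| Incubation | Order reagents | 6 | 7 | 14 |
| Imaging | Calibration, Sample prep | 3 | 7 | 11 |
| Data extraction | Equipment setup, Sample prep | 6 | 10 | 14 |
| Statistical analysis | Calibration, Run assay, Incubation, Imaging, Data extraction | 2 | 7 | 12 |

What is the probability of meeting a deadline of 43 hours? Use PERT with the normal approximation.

0.984

te_Order reagents = (9 + 4·11 + 13)/6 = 66/6 = 11; σ²_Order reagents = ((13−9)/6)² = 0.444
te_Equipment setup = (3 + 4·8 + 13)/6 = 48/6 = 8; σ²_Equipment setup = ((13−3)/6)² = 2.778
te_Calibration = (3 + 4·6 + 9)/6 = 36/6 = 6; σ²_Calibration = ((9−3)/6)² = 1.000
te_Sample prep = (4 + 4·9 + 14)/6 = 54/6 = 9; σ²_Sample prep = ((14−4)/6)² = 2.778
te_Run assay = (1 + 4·3 + 5)/6 = 18/6 = 3; σ²_Run assay = ((5−1)/6)² = 0.444
te_Incubation = (6 + 4·7 + 14)/6 = 48/6 = 8; σ²_Incubation = ((14−6)/6)² = 1.778
te_Imaging = (3 + 4·7 + 11)/6 = 42/6 = 7; σ²_Imaging = ((11−3)/6)² = 1.778
te_Data extraction = (6 + 4·10 + 14)/6 = 60/6 = 10; σ²_Data extraction = ((14−6)/6)² = 1.778
te_Statistical analysis = (2 + 4·7 + 12)/6 = 42/6 = 7; σ²_Statistical analysis = ((12−2)/6)² = 2.778

Forward pass:
ES_Order reagents = 0; EF_Order reagents = 11
ES_Equipment setup = 0; EF_Equipment setup = 8
ES_Calibration = 11; EF_Calibration = 11+6 = 17
ES_Sample prep = 11; EF_Sample prep = 11+9 = 20
ES_Run assay = max(EF_Order reagents=11, EF_Equipment setup=8) = 11; EF_Run assay = 11+3 = 14
ES_Incubation = 11; EF_Incubation = 11+8 = 19
ES_Imaging = max(EF_Calibration=17, EF_Sample prep=20) = 20; EF_Imaging = 20+7 = 27
ES_Data extraction = max(EF_Equipment setup=8, EF_Sample prep=20) = 20; EF_Data extraction = 20+10 = 30
ES_Statistical analysis = max(EF_Calibration=17, EF_Run assay=14, EF_Incubation=19, EF_Imaging=27, EF_Data extraction=30) = 30; EF_Statistical analysis = 30+7 = 37
Expected project duration μ = 37 hours. Critical path: Order reagents → Sample prep → Data extraction → Statistical analysis.

Variance along critical path = 0.444 + 2.778 + 1.778 + 2.778 = 7.778; σ = √7.778 = 2.789 hours.
Z = (43 − 37) / 2.789 = 2.151
P(T ≤ 43) = Φ(2.151) ≈ 0.984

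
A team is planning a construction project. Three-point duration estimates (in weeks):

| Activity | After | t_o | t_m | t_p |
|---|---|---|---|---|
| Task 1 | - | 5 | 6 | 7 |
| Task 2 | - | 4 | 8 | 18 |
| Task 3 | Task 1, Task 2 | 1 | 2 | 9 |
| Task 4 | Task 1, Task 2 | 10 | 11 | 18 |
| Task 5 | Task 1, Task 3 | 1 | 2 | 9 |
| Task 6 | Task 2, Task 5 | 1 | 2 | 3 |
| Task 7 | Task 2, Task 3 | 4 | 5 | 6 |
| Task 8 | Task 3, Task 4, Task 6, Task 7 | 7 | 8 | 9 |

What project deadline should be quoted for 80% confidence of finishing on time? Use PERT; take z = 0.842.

te_Task 1 = (5 + 4·6 + 7)/6 = 36/6 = 6; σ²_Task 1 = ((7−5)/6)² = 0.111
te_Task 2 = (4 + 4·8 + 18)/6 = 54/6 = 9; σ²_Task 2 = ((18−4)/6)² = 5.444
te_Task 3 = (1 + 4·2 + 9)/6 = 18/6 = 3; σ²_Task 3 = ((9−1)/6)² = 1.778
te_Task 4 = (10 + 4·11 + 18)/6 = 72/6 = 12; σ²_Task 4 = ((18−10)/6)² = 1.778
te_Task 5 = (1 + 4·2 + 9)/6 = 18/6 = 3; σ²_Task 5 = ((9−1)/6)² = 1.778
te_Task 6 = (1 + 4·2 + 3)/6 = 12/6 = 2; σ²_Task 6 = ((3−1)/6)² = 0.111
te_Task 7 = (4 + 4·5 + 6)/6 = 30/6 = 5; σ²_Task 7 = ((6−4)/6)² = 0.111
te_Task 8 = (7 + 4·8 + 9)/6 = 48/6 = 8; σ²_Task 8 = ((9−7)/6)² = 0.111

Forward pass:
ES_Task 1 = 0; EF_Task 1 = 6
ES_Task 2 = 0; EF_Task 2 = 9
ES_Task 3 = max(EF_Task 1=6, EF_Task 2=9) = 9; EF_Task 3 = 9+3 = 12
ES_Task 4 = max(EF_Task 1=6, EF_Task 2=9) = 9; EF_Task 4 = 9+12 = 21
ES_Task 5 = max(EF_Task 1=6, EF_Task 3=12) = 12; EF_Task 5 = 12+3 = 15
ES_Task 6 = max(EF_Task 2=9, EF_Task 5=15) = 15; EF_Task 6 = 15+2 = 17
ES_Task 7 = max(EF_Task 2=9, EF_Task 3=12) = 12; EF_Task 7 = 12+5 = 17
ES_Task 8 = max(EF_Task 3=12, EF_Task 4=21, EF_Task 6=17, EF_Task 7=17) = 21; EF_Task 8 = 21+8 = 29
Expected project duration μ = 29 weeks. Critical path: Task 2 → Task 4 → Task 8.

Variance along critical path = 5.444 + 1.778 + 0.111 = 7.333; σ = 2.708 weeks.
D = μ + z·σ = 29 + 0.842·2.708 = 31.3 weeks

31.3 weeks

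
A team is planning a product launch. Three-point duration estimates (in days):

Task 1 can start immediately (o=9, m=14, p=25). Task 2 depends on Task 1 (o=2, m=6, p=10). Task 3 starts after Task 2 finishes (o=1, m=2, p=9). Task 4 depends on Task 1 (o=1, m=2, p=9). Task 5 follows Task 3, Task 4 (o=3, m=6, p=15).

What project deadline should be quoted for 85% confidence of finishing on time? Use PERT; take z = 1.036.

te_Task 1 = (9 + 4·14 + 25)/6 = 90/6 = 15; σ²_Task 1 = ((25−9)/6)² = 7.111
te_Task 2 = (2 + 4·6 + 10)/6 = 36/6 = 6; σ²_Task 2 = ((10−2)/6)² = 1.778
te_Task 3 = (1 + 4·2 + 9)/6 = 18/6 = 3; σ²_Task 3 = ((9−1)/6)² = 1.778
te_Task 4 = (1 + 4·2 + 9)/6 = 18/6 = 3; σ²_Task 4 = ((9−1)/6)² = 1.778
te_Task 5 = (3 + 4·6 + 15)/6 = 42/6 = 7; σ²_Task 5 = ((15−3)/6)² = 4.000

Forward pass:
ES_Task 1 = 0; EF_Task 1 = 15
ES_Task 2 = 15; EF_Task 2 = 15+6 = 21
ES_Task 3 = 21; EF_Task 3 = 21+3 = 24
ES_Task 4 = 15; EF_Task 4 = 15+3 = 18
ES_Task 5 = max(EF_Task 3=24, EF_Task 4=18) = 24; EF_Task 5 = 24+7 = 31
Expected project duration μ = 31 days. Critical path: Task 1 → Task 2 → Task 3 → Task 5.

Variance along critical path = 7.111 + 1.778 + 1.778 + 4.000 = 14.667; σ = 3.830 days.
D = μ + z·σ = 31 + 1.036·3.830 = 35.0 days

35.0 days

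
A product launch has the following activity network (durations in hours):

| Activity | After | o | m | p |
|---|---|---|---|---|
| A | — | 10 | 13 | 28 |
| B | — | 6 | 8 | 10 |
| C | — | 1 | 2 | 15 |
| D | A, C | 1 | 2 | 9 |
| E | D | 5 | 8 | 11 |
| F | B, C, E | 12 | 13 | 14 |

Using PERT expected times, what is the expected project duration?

te_A = (10 + 4·13 + 28)/6 = 90/6 = 15
te_B = (6 + 4·8 + 10)/6 = 48/6 = 8
te_C = (1 + 4·2 + 15)/6 = 24/6 = 4
te_D = (1 + 4·2 + 9)/6 = 18/6 = 3
te_E = (5 + 4·8 + 11)/6 = 48/6 = 8
te_F = (12 + 4·13 + 14)/6 = 78/6 = 13

Forward pass:
ES_A = 0; EF_A = 15
ES_B = 0; EF_B = 8
ES_C = 0; EF_C = 4
ES_D = max(EF_A=15, EF_C=4) = 15; EF_D = 15+3 = 18
ES_E = 18; EF_E = 18+8 = 26
ES_F = max(EF_B=8, EF_C=4, EF_E=26) = 26; EF_F = 26+13 = 39
Expected project duration μ = 39 hours. Critical path: A → D → E → F.

39 hours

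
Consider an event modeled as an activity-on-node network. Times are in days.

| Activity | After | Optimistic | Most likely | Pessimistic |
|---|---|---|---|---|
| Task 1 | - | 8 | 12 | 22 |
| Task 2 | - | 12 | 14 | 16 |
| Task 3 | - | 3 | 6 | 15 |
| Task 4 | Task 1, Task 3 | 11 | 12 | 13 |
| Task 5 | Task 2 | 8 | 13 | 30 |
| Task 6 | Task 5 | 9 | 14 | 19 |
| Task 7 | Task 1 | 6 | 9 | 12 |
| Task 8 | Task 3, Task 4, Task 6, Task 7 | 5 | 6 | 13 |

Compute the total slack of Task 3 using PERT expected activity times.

24 days

te_Task 1 = (8 + 4·12 + 22)/6 = 78/6 = 13
te_Task 2 = (12 + 4·14 + 16)/6 = 84/6 = 14
te_Task 3 = (3 + 4·6 + 15)/6 = 42/6 = 7
te_Task 4 = (11 + 4·12 + 13)/6 = 72/6 = 12
te_Task 5 = (8 + 4·13 + 30)/6 = 90/6 = 15
te_Task 6 = (9 + 4·14 + 19)/6 = 84/6 = 14
te_Task 7 = (6 + 4·9 + 12)/6 = 54/6 = 9
te_Task 8 = (5 + 4·6 + 13)/6 = 42/6 = 7

Forward pass:
ES_Task 1 = 0; EF_Task 1 = 13
ES_Task 2 = 0; EF_Task 2 = 14
ES_Task 3 = 0; EF_Task 3 = 7
ES_Task 4 = max(EF_Task 1=13, EF_Task 3=7) = 13; EF_Task 4 = 13+12 = 25
ES_Task 5 = 14; EF_Task 5 = 14+15 = 29
ES_Task 6 = 29; EF_Task 6 = 29+14 = 43
ES_Task 7 = 13; EF_Task 7 = 13+9 = 22
ES_Task 8 = max(EF_Task 3=7, EF_Task 4=25, EF_Task 6=43, EF_Task 7=22) = 43; EF_Task 8 = 43+7 = 50
Expected project duration μ = 50 days. Critical path: Task 2 → Task 5 → Task 6 → Task 8.

Backward pass:
LF_Task 8 = 50; LS_Task 8 = 50−7 = 43
LF_Task 7 = LS_Task 8 = 43; LS_Task 7 = 43−9 = 34
LF_Task 6 = LS_Task 8 = 43; LS_Task 6 = 43−14 = 29
LF_Task 5 = LS_Task 6 = 29; LS_Task 5 = 29−15 = 14
LF_Task 4 = LS_Task 8 = 43; LS_Task 4 = 43−12 = 31
LF_Task 3 = min(LS_Task 4=31, LS_Task 8=43) = 31; LS_Task 3 = 31−7 = 24
LF_Task 2 = LS_Task 5 = 14; LS_Task 2 = 14−14 = 0
LF_Task 1 = min(LS_Task 4=31, LS_Task 7=34) = 31; LS_Task 1 = 31−13 = 18
Slack_Task 3 = LS_Task 3 − ES_Task 3 = 24 − 0 = 24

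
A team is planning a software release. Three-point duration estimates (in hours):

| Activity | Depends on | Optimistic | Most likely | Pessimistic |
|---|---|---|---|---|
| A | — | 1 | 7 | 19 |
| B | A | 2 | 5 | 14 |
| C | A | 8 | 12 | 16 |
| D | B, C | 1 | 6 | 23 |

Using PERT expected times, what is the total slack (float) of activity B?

te_A = (1 + 4·7 + 19)/6 = 48/6 = 8
te_B = (2 + 4·5 + 14)/6 = 36/6 = 6
te_C = (8 + 4·12 + 16)/6 = 72/6 = 12
te_D = (1 + 4·6 + 23)/6 = 48/6 = 8

Forward pass:
ES_A = 0; EF_A = 8
ES_B = 8; EF_B = 8+6 = 14
ES_C = 8; EF_C = 8+12 = 20
ES_D = max(EF_B=14, EF_C=20) = 20; EF_D = 20+8 = 28
Expected project duration μ = 28 hours. Critical path: A → C → D.

Backward pass:
LF_D = 28; LS_D = 28−8 = 20
LF_C = LS_D = 20; LS_C = 20−12 = 8
LF_B = LS_D = 20; LS_B = 20−6 = 14
LF_A = min(LS_B=14, LS_C=8) = 8; LS_A = 8−8 = 0
Slack_B = LS_B − ES_B = 14 − 8 = 6

6 hours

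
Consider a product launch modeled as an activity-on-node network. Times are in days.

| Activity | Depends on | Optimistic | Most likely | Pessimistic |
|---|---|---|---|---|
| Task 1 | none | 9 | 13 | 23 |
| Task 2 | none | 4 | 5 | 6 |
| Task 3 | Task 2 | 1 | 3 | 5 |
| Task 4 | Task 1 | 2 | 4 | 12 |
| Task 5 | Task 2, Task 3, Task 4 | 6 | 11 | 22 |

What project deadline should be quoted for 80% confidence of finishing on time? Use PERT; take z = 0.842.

34.3 days

te_Task 1 = (9 + 4·13 + 23)/6 = 84/6 = 14; σ²_Task 1 = ((23−9)/6)² = 5.444
te_Task 2 = (4 + 4·5 + 6)/6 = 30/6 = 5; σ²_Task 2 = ((6−4)/6)² = 0.111
te_Task 3 = (1 + 4·3 + 5)/6 = 18/6 = 3; σ²_Task 3 = ((5−1)/6)² = 0.444
te_Task 4 = (2 + 4·4 + 12)/6 = 30/6 = 5; σ²_Task 4 = ((12−2)/6)² = 2.778
te_Task 5 = (6 + 4·11 + 22)/6 = 72/6 = 12; σ²_Task 5 = ((22−6)/6)² = 7.111

Forward pass:
ES_Task 1 = 0; EF_Task 1 = 14
ES_Task 2 = 0; EF_Task 2 = 5
ES_Task 3 = 5; EF_Task 3 = 5+3 = 8
ES_Task 4 = 14; EF_Task 4 = 14+5 = 19
ES_Task 5 = max(EF_Task 2=5, EF_Task 3=8, EF_Task 4=19) = 19; EF_Task 5 = 19+12 = 31
Expected project duration μ = 31 days. Critical path: Task 1 → Task 4 → Task 5.

Variance along critical path = 5.444 + 2.778 + 7.111 = 15.333; σ = 3.916 days.
D = μ + z·σ = 31 + 0.842·3.916 = 34.3 days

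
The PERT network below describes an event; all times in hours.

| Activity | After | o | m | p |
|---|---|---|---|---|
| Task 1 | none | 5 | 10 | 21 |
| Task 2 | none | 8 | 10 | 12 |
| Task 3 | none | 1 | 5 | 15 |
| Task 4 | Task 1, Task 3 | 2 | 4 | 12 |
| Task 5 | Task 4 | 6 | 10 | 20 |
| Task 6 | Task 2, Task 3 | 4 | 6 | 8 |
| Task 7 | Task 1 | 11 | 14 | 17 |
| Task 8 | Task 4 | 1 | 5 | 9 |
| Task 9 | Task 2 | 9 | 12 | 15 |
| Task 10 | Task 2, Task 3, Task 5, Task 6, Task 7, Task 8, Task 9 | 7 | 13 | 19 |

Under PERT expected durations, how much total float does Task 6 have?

te_Task 1 = (5 + 4·10 + 21)/6 = 66/6 = 11
te_Task 2 = (8 + 4·10 + 12)/6 = 60/6 = 10
te_Task 3 = (1 + 4·5 + 15)/6 = 36/6 = 6
te_Task 4 = (2 + 4·4 + 12)/6 = 30/6 = 5
te_Task 5 = (6 + 4·10 + 20)/6 = 66/6 = 11
te_Task 6 = (4 + 4·6 + 8)/6 = 36/6 = 6
te_Task 7 = (11 + 4·14 + 17)/6 = 84/6 = 14
te_Task 8 = (1 + 4·5 + 9)/6 = 30/6 = 5
te_Task 9 = (9 + 4·12 + 15)/6 = 72/6 = 12
te_Task 10 = (7 + 4·13 + 19)/6 = 78/6 = 13

Forward pass:
ES_Task 1 = 0; EF_Task 1 = 11
ES_Task 2 = 0; EF_Task 2 = 10
ES_Task 3 = 0; EF_Task 3 = 6
ES_Task 4 = max(EF_Task 1=11, EF_Task 3=6) = 11; EF_Task 4 = 11+5 = 16
ES_Task 5 = 16; EF_Task 5 = 16+11 = 27
ES_Task 6 = max(EF_Task 2=10, EF_Task 3=6) = 10; EF_Task 6 = 10+6 = 16
ES_Task 7 = 11; EF_Task 7 = 11+14 = 25
ES_Task 8 = 16; EF_Task 8 = 16+5 = 21
ES_Task 9 = 10; EF_Task 9 = 10+12 = 22
ES_Task 10 = max(EF_Task 2=10, EF_Task 3=6, EF_Task 5=27, EF_Task 6=16, EF_Task 7=25, EF_Task 8=21, EF_Task 9=22) = 27; EF_Task 10 = 27+13 = 40
Expected project duration μ = 40 hours. Critical path: Task 1 → Task 4 → Task 5 → Task 10.

Backward pass:
LF_Task 10 = 40; LS_Task 10 = 40−13 = 27
LF_Task 9 = LS_Task 10 = 27; LS_Task 9 = 27−12 = 15
LF_Task 8 = LS_Task 10 = 27; LS_Task 8 = 27−5 = 22
LF_Task 7 = LS_Task 10 = 27; LS_Task 7 = 27−14 = 13
LF_Task 6 = LS_Task 10 = 27; LS_Task 6 = 27−6 = 21
LF_Task 5 = LS_Task 10 = 27; LS_Task 5 = 27−11 = 16
LF_Task 4 = min(LS_Task 5=16, LS_Task 8=22) = 16; LS_Task 4 = 16−5 = 11
LF_Task 3 = min(LS_Task 4=11, LS_Task 6=21, LS_Task 10=27) = 11; LS_Task 3 = 11−6 = 5
LF_Task 2 = min(LS_Task 6=21, LS_Task 9=15, LS_Task 10=27) = 15; LS_Task 2 = 15−10 = 5
LF_Task 1 = min(LS_Task 4=11, LS_Task 7=13) = 11; LS_Task 1 = 11−11 = 0
Slack_Task 6 = LS_Task 6 − ES_Task 6 = 21 − 10 = 11

11 hours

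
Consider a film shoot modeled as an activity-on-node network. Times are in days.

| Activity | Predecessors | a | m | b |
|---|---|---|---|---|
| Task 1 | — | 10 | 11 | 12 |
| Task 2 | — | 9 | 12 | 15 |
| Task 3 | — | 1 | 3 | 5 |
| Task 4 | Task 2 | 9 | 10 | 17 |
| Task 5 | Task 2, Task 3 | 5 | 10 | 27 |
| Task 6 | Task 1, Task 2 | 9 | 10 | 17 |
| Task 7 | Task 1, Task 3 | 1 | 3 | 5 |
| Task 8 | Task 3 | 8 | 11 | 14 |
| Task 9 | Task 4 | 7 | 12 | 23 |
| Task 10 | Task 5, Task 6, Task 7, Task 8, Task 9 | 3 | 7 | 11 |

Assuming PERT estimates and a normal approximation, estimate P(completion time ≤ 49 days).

te_Task 1 = (10 + 4·11 + 12)/6 = 66/6 = 11; σ²_Task 1 = ((12−10)/6)² = 0.111
te_Task 2 = (9 + 4·12 + 15)/6 = 72/6 = 12; σ²_Task 2 = ((15−9)/6)² = 1.000
te_Task 3 = (1 + 4·3 + 5)/6 = 18/6 = 3; σ²_Task 3 = ((5−1)/6)² = 0.444
te_Task 4 = (9 + 4·10 + 17)/6 = 66/6 = 11; σ²_Task 4 = ((17−9)/6)² = 1.778
te_Task 5 = (5 + 4·10 + 27)/6 = 72/6 = 12; σ²_Task 5 = ((27−5)/6)² = 13.444
te_Task 6 = (9 + 4·10 + 17)/6 = 66/6 = 11; σ²_Task 6 = ((17−9)/6)² = 1.778
te_Task 7 = (1 + 4·3 + 5)/6 = 18/6 = 3; σ²_Task 7 = ((5−1)/6)² = 0.444
te_Task 8 = (8 + 4·11 + 14)/6 = 66/6 = 11; σ²_Task 8 = ((14−8)/6)² = 1.000
te_Task 9 = (7 + 4·12 + 23)/6 = 78/6 = 13; σ²_Task 9 = ((23−7)/6)² = 7.111
te_Task 10 = (3 + 4·7 + 11)/6 = 42/6 = 7; σ²_Task 10 = ((11−3)/6)² = 1.778

Forward pass:
ES_Task 1 = 0; EF_Task 1 = 11
ES_Task 2 = 0; EF_Task 2 = 12
ES_Task 3 = 0; EF_Task 3 = 3
ES_Task 4 = 12; EF_Task 4 = 12+11 = 23
ES_Task 5 = max(EF_Task 2=12, EF_Task 3=3) = 12; EF_Task 5 = 12+12 = 24
ES_Task 6 = max(EF_Task 1=11, EF_Task 2=12) = 12; EF_Task 6 = 12+11 = 23
ES_Task 7 = max(EF_Task 1=11, EF_Task 3=3) = 11; EF_Task 7 = 11+3 = 14
ES_Task 8 = 3; EF_Task 8 = 3+11 = 14
ES_Task 9 = 23; EF_Task 9 = 23+13 = 36
ES_Task 10 = max(EF_Task 5=24, EF_Task 6=23, EF_Task 7=14, EF_Task 8=14, EF_Task 9=36) = 36; EF_Task 10 = 36+7 = 43
Expected project duration μ = 43 days. Critical path: Task 2 → Task 4 → Task 9 → Task 10.

Variance along critical path = 1.000 + 1.778 + 7.111 + 1.778 = 11.667; σ = √11.667 = 3.416 days.
Z = (49 − 43) / 3.416 = 1.757
P(T ≤ 49) = Φ(1.757) ≈ 0.961

0.961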